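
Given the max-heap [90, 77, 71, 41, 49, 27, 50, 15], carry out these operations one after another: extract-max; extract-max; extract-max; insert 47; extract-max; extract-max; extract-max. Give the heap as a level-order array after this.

[41, 27, 15]

extract-max → returns 90:
  remove root 90; move last element 15 to root → [15, 77, 71, 41, 49, 27, 50]
  15 vs larger child 77 at index 1, swap → [77, 15, 71, 41, 49, 27, 50]
  15 vs larger child 49 at index 4, swap → [77, 49, 71, 41, 15, 27, 50]
extract-max → returns 77:
  remove root 77; move last element 50 to root → [50, 49, 71, 41, 15, 27]
  50 vs larger child 71 at index 2, swap → [71, 49, 50, 41, 15, 27]
extract-max → returns 71:
  remove root 71; move last element 27 to root → [27, 49, 50, 41, 15]
  27 vs larger child 50 at index 2, swap → [50, 49, 27, 41, 15]
insert 47:
  append 47 at index 5 → [50, 49, 27, 41, 15, 47]
  47 > parent 27 at index 2, swap → [50, 49, 47, 41, 15, 27]
extract-max → returns 50:
  remove root 50; move last element 27 to root → [27, 49, 47, 41, 15]
  27 vs larger child 49 at index 1, swap → [49, 27, 47, 41, 15]
  27 vs larger child 41 at index 3, swap → [49, 41, 47, 27, 15]
extract-max → returns 49:
  remove root 49; move last element 15 to root → [15, 41, 47, 27]
  15 vs larger child 47 at index 2, swap → [47, 41, 15, 27]
extract-max → returns 47:
  remove root 47; move last element 27 to root → [27, 41, 15]
  27 vs larger child 41 at index 1, swap → [41, 27, 15]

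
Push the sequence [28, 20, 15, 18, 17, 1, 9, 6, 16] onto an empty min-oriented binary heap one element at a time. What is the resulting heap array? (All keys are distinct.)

Insert 28:
  append 28 at index 0 → [28] (no swap needed)
Insert 20:
  append 20 at index 1 → [28, 20]
  20 < parent 28 at index 0, swap → [20, 28]
Insert 15:
  append 15 at index 2 → [20, 28, 15]
  15 < parent 20 at index 0, swap → [15, 28, 20]
Insert 18:
  append 18 at index 3 → [15, 28, 20, 18]
  18 < parent 28 at index 1, swap → [15, 18, 20, 28]
Insert 17:
  append 17 at index 4 → [15, 18, 20, 28, 17]
  17 < parent 18 at index 1, swap → [15, 17, 20, 28, 18]
Insert 1:
  append 1 at index 5 → [15, 17, 20, 28, 18, 1]
  1 < parent 20 at index 2, swap → [15, 17, 1, 28, 18, 20]
  1 < parent 15 at index 0, swap → [1, 17, 15, 28, 18, 20]
Insert 9:
  append 9 at index 6 → [1, 17, 15, 28, 18, 20, 9]
  9 < parent 15 at index 2, swap → [1, 17, 9, 28, 18, 20, 15]
Insert 6:
  append 6 at index 7 → [1, 17, 9, 28, 18, 20, 15, 6]
  6 < parent 28 at index 3, swap → [1, 17, 9, 6, 18, 20, 15, 28]
  6 < parent 17 at index 1, swap → [1, 6, 9, 17, 18, 20, 15, 28]
Insert 16:
  append 16 at index 8 → [1, 6, 9, 17, 18, 20, 15, 28, 16]
  16 < parent 17 at index 3, swap → [1, 6, 9, 16, 18, 20, 15, 28, 17]

[1, 6, 9, 16, 18, 20, 15, 28, 17]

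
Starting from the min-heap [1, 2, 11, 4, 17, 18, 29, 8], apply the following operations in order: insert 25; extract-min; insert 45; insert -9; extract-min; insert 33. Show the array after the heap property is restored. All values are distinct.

[2, 4, 11, 8, 17, 18, 29, 25, 45, 33]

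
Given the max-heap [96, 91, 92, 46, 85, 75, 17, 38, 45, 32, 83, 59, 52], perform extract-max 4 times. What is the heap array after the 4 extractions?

extract-max #1 returns 96:
  remove root 96; move last element 52 to root → [52, 91, 92, 46, 85, 75, 17, 38, 45, 32, 83, 59]
  52 vs larger child 92 at index 2, swap → [92, 91, 52, 46, 85, 75, 17, 38, 45, 32, 83, 59]
  52 vs larger child 75 at index 5, swap → [92, 91, 75, 46, 85, 52, 17, 38, 45, 32, 83, 59]
  52 vs only child 59 at index 11, swap → [92, 91, 75, 46, 85, 59, 17, 38, 45, 32, 83, 52]
extract-max #2 returns 92:
  remove root 92; move last element 52 to root → [52, 91, 75, 46, 85, 59, 17, 38, 45, 32, 83]
  52 vs larger child 91 at index 1, swap → [91, 52, 75, 46, 85, 59, 17, 38, 45, 32, 83]
  52 vs larger child 85 at index 4, swap → [91, 85, 75, 46, 52, 59, 17, 38, 45, 32, 83]
  52 vs larger child 83 at index 10, swap → [91, 85, 75, 46, 83, 59, 17, 38, 45, 32, 52]
extract-max #3 returns 91:
  remove root 91; move last element 52 to root → [52, 85, 75, 46, 83, 59, 17, 38, 45, 32]
  52 vs larger child 85 at index 1, swap → [85, 52, 75, 46, 83, 59, 17, 38, 45, 32]
  52 vs larger child 83 at index 4, swap → [85, 83, 75, 46, 52, 59, 17, 38, 45, 32]
extract-max #4 returns 85:
  remove root 85; move last element 32 to root → [32, 83, 75, 46, 52, 59, 17, 38, 45]
  32 vs larger child 83 at index 1, swap → [83, 32, 75, 46, 52, 59, 17, 38, 45]
  32 vs larger child 52 at index 4, swap → [83, 52, 75, 46, 32, 59, 17, 38, 45]

[83, 52, 75, 46, 32, 59, 17, 38, 45]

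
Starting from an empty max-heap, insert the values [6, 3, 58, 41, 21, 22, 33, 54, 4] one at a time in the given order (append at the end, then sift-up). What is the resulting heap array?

Insert 6:
  append 6 at index 0 → [6] (no swap needed)
Insert 3:
  append 3 at index 1 → [6, 3] (no swap needed)
Insert 58:
  append 58 at index 2 → [6, 3, 58]
  58 > parent 6 at index 0, swap → [58, 3, 6]
Insert 41:
  append 41 at index 3 → [58, 3, 6, 41]
  41 > parent 3 at index 1, swap → [58, 41, 6, 3]
Insert 21:
  append 21 at index 4 → [58, 41, 6, 3, 21] (no swap needed)
Insert 22:
  append 22 at index 5 → [58, 41, 6, 3, 21, 22]
  22 > parent 6 at index 2, swap → [58, 41, 22, 3, 21, 6]
Insert 33:
  append 33 at index 6 → [58, 41, 22, 3, 21, 6, 33]
  33 > parent 22 at index 2, swap → [58, 41, 33, 3, 21, 6, 22]
Insert 54:
  append 54 at index 7 → [58, 41, 33, 3, 21, 6, 22, 54]
  54 > parent 3 at index 3, swap → [58, 41, 33, 54, 21, 6, 22, 3]
  54 > parent 41 at index 1, swap → [58, 54, 33, 41, 21, 6, 22, 3]
Insert 4:
  append 4 at index 8 → [58, 54, 33, 41, 21, 6, 22, 3, 4] (no swap needed)

[58, 54, 33, 41, 21, 6, 22, 3, 4]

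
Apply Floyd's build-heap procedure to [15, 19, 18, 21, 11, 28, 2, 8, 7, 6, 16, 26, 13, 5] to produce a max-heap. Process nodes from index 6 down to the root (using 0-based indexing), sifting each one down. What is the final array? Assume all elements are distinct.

[28, 21, 26, 19, 16, 18, 5, 8, 7, 6, 11, 15, 13, 2]

sift down from index 6:
  2 vs only child 5 at index 13, swap → [15, 19, 18, 21, 11, 28, 5, 8, 7, 6, 16, 26, 13, 2]
sift down from index 5: already satisfies heap property
sift down from index 4:
  11 vs larger child 16 at index 10, swap → [15, 19, 18, 21, 16, 28, 5, 8, 7, 6, 11, 26, 13, 2]
sift down from index 3: already satisfies heap property
sift down from index 2:
  18 vs larger child 28 at index 5, swap → [15, 19, 28, 21, 16, 18, 5, 8, 7, 6, 11, 26, 13, 2]
  18 vs larger child 26 at index 11, swap → [15, 19, 28, 21, 16, 26, 5, 8, 7, 6, 11, 18, 13, 2]
sift down from index 1:
  19 vs larger child 21 at index 3, swap → [15, 21, 28, 19, 16, 26, 5, 8, 7, 6, 11, 18, 13, 2]
sift down from index 0:
  15 vs larger child 28 at index 2, swap → [28, 21, 15, 19, 16, 26, 5, 8, 7, 6, 11, 18, 13, 2]
  15 vs larger child 26 at index 5, swap → [28, 21, 26, 19, 16, 15, 5, 8, 7, 6, 11, 18, 13, 2]
  15 vs larger child 18 at index 11, swap → [28, 21, 26, 19, 16, 18, 5, 8, 7, 6, 11, 15, 13, 2]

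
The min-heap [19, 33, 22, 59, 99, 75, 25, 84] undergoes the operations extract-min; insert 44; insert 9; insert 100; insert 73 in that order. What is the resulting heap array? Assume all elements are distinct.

extract-min → returns 19:
  remove root 19; move last element 84 to root → [84, 33, 22, 59, 99, 75, 25]
  84 vs smaller child 22 at index 2, swap → [22, 33, 84, 59, 99, 75, 25]
  84 vs smaller child 25 at index 6, swap → [22, 33, 25, 59, 99, 75, 84]
insert 44:
  append 44 at index 7 → [22, 33, 25, 59, 99, 75, 84, 44]
  44 < parent 59 at index 3, swap → [22, 33, 25, 44, 99, 75, 84, 59]
insert 9:
  append 9 at index 8 → [22, 33, 25, 44, 99, 75, 84, 59, 9]
  9 < parent 44 at index 3, swap → [22, 33, 25, 9, 99, 75, 84, 59, 44]
  9 < parent 33 at index 1, swap → [22, 9, 25, 33, 99, 75, 84, 59, 44]
  9 < parent 22 at index 0, swap → [9, 22, 25, 33, 99, 75, 84, 59, 44]
insert 100:
  append 100 at index 9 → [9, 22, 25, 33, 99, 75, 84, 59, 44, 100] (no swap needed)
insert 73:
  append 73 at index 10 → [9, 22, 25, 33, 99, 75, 84, 59, 44, 100, 73]
  73 < parent 99 at index 4, swap → [9, 22, 25, 33, 73, 75, 84, 59, 44, 100, 99]

[9, 22, 25, 33, 73, 75, 84, 59, 44, 100, 99]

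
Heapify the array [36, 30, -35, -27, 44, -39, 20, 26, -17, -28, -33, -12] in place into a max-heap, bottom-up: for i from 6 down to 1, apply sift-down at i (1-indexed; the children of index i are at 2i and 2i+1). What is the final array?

sift down from index 6:
  -39 vs only child -12 at index 12, swap → [36, 30, -35, -27, 44, -12, 20, 26, -17, -28, -33, -39]
sift down from index 5: already satisfies heap property
sift down from index 4:
  -27 vs larger child 26 at index 8, swap → [36, 30, -35, 26, 44, -12, 20, -27, -17, -28, -33, -39]
sift down from index 3:
  -35 vs larger child 20 at index 7, swap → [36, 30, 20, 26, 44, -12, -35, -27, -17, -28, -33, -39]
sift down from index 2:
  30 vs larger child 44 at index 5, swap → [36, 44, 20, 26, 30, -12, -35, -27, -17, -28, -33, -39]
sift down from index 1:
  36 vs larger child 44 at index 2, swap → [44, 36, 20, 26, 30, -12, -35, -27, -17, -28, -33, -39]

[44, 36, 20, 26, 30, -12, -35, -27, -17, -28, -33, -39]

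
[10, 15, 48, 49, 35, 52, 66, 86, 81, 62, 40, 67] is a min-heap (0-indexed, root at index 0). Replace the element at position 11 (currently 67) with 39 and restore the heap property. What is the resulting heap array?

[10, 15, 39, 49, 35, 48, 66, 86, 81, 62, 40, 52]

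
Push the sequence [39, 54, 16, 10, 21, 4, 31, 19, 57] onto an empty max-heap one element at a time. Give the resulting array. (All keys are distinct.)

Insert 39:
  append 39 at index 0 → [39] (no swap needed)
Insert 54:
  append 54 at index 1 → [39, 54]
  54 > parent 39 at index 0, swap → [54, 39]
Insert 16:
  append 16 at index 2 → [54, 39, 16] (no swap needed)
Insert 10:
  append 10 at index 3 → [54, 39, 16, 10] (no swap needed)
Insert 21:
  append 21 at index 4 → [54, 39, 16, 10, 21] (no swap needed)
Insert 4:
  append 4 at index 5 → [54, 39, 16, 10, 21, 4] (no swap needed)
Insert 31:
  append 31 at index 6 → [54, 39, 16, 10, 21, 4, 31]
  31 > parent 16 at index 2, swap → [54, 39, 31, 10, 21, 4, 16]
Insert 19:
  append 19 at index 7 → [54, 39, 31, 10, 21, 4, 16, 19]
  19 > parent 10 at index 3, swap → [54, 39, 31, 19, 21, 4, 16, 10]
Insert 57:
  append 57 at index 8 → [54, 39, 31, 19, 21, 4, 16, 10, 57]
  57 > parent 19 at index 3, swap → [54, 39, 31, 57, 21, 4, 16, 10, 19]
  57 > parent 39 at index 1, swap → [54, 57, 31, 39, 21, 4, 16, 10, 19]
  57 > parent 54 at index 0, swap → [57, 54, 31, 39, 21, 4, 16, 10, 19]

[57, 54, 31, 39, 21, 4, 16, 10, 19]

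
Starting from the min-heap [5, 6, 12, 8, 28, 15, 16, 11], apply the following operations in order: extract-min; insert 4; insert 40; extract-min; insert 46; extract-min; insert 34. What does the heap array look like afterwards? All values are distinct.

extract-min → returns 5:
  remove root 5; move last element 11 to root → [11, 6, 12, 8, 28, 15, 16]
  11 vs smaller child 6 at index 1, swap → [6, 11, 12, 8, 28, 15, 16]
  11 vs smaller child 8 at index 3, swap → [6, 8, 12, 11, 28, 15, 16]
insert 4:
  append 4 at index 7 → [6, 8, 12, 11, 28, 15, 16, 4]
  4 < parent 11 at index 3, swap → [6, 8, 12, 4, 28, 15, 16, 11]
  4 < parent 8 at index 1, swap → [6, 4, 12, 8, 28, 15, 16, 11]
  4 < parent 6 at index 0, swap → [4, 6, 12, 8, 28, 15, 16, 11]
insert 40:
  append 40 at index 8 → [4, 6, 12, 8, 28, 15, 16, 11, 40] (no swap needed)
extract-min → returns 4:
  remove root 4; move last element 40 to root → [40, 6, 12, 8, 28, 15, 16, 11]
  40 vs smaller child 6 at index 1, swap → [6, 40, 12, 8, 28, 15, 16, 11]
  40 vs smaller child 8 at index 3, swap → [6, 8, 12, 40, 28, 15, 16, 11]
  40 vs only child 11 at index 7, swap → [6, 8, 12, 11, 28, 15, 16, 40]
insert 46:
  append 46 at index 8 → [6, 8, 12, 11, 28, 15, 16, 40, 46] (no swap needed)
extract-min → returns 6:
  remove root 6; move last element 46 to root → [46, 8, 12, 11, 28, 15, 16, 40]
  46 vs smaller child 8 at index 1, swap → [8, 46, 12, 11, 28, 15, 16, 40]
  46 vs smaller child 11 at index 3, swap → [8, 11, 12, 46, 28, 15, 16, 40]
  46 vs only child 40 at index 7, swap → [8, 11, 12, 40, 28, 15, 16, 46]
insert 34:
  append 34 at index 8 → [8, 11, 12, 40, 28, 15, 16, 46, 34]
  34 < parent 40 at index 3, swap → [8, 11, 12, 34, 28, 15, 16, 46, 40]

[8, 11, 12, 34, 28, 15, 16, 46, 40]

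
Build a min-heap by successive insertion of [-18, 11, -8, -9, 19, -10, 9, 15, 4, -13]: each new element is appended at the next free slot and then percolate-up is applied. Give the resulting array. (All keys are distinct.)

[-18, -13, -10, 4, -9, -8, 9, 15, 11, 19]

Insert -18:
  append -18 at index 0 → [-18] (no swap needed)
Insert 11:
  append 11 at index 1 → [-18, 11] (no swap needed)
Insert -8:
  append -8 at index 2 → [-18, 11, -8] (no swap needed)
Insert -9:
  append -9 at index 3 → [-18, 11, -8, -9]
  -9 < parent 11 at index 1, swap → [-18, -9, -8, 11]
Insert 19:
  append 19 at index 4 → [-18, -9, -8, 11, 19] (no swap needed)
Insert -10:
  append -10 at index 5 → [-18, -9, -8, 11, 19, -10]
  -10 < parent -8 at index 2, swap → [-18, -9, -10, 11, 19, -8]
Insert 9:
  append 9 at index 6 → [-18, -9, -10, 11, 19, -8, 9] (no swap needed)
Insert 15:
  append 15 at index 7 → [-18, -9, -10, 11, 19, -8, 9, 15] (no swap needed)
Insert 4:
  append 4 at index 8 → [-18, -9, -10, 11, 19, -8, 9, 15, 4]
  4 < parent 11 at index 3, swap → [-18, -9, -10, 4, 19, -8, 9, 15, 11]
Insert -13:
  append -13 at index 9 → [-18, -9, -10, 4, 19, -8, 9, 15, 11, -13]
  -13 < parent 19 at index 4, swap → [-18, -9, -10, 4, -13, -8, 9, 15, 11, 19]
  -13 < parent -9 at index 1, swap → [-18, -13, -10, 4, -9, -8, 9, 15, 11, 19]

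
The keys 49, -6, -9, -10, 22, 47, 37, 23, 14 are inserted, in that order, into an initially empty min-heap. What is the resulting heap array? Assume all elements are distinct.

[-10, -9, -6, 14, 22, 47, 37, 49, 23]

Insert 49:
  append 49 at index 0 → [49] (no swap needed)
Insert -6:
  append -6 at index 1 → [49, -6]
  -6 < parent 49 at index 0, swap → [-6, 49]
Insert -9:
  append -9 at index 2 → [-6, 49, -9]
  -9 < parent -6 at index 0, swap → [-9, 49, -6]
Insert -10:
  append -10 at index 3 → [-9, 49, -6, -10]
  -10 < parent 49 at index 1, swap → [-9, -10, -6, 49]
  -10 < parent -9 at index 0, swap → [-10, -9, -6, 49]
Insert 22:
  append 22 at index 4 → [-10, -9, -6, 49, 22] (no swap needed)
Insert 47:
  append 47 at index 5 → [-10, -9, -6, 49, 22, 47] (no swap needed)
Insert 37:
  append 37 at index 6 → [-10, -9, -6, 49, 22, 47, 37] (no swap needed)
Insert 23:
  append 23 at index 7 → [-10, -9, -6, 49, 22, 47, 37, 23]
  23 < parent 49 at index 3, swap → [-10, -9, -6, 23, 22, 47, 37, 49]
Insert 14:
  append 14 at index 8 → [-10, -9, -6, 23, 22, 47, 37, 49, 14]
  14 < parent 23 at index 3, swap → [-10, -9, -6, 14, 22, 47, 37, 49, 23]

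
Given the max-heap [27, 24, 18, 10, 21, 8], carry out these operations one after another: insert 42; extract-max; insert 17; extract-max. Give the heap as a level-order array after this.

insert 42:
  append 42 at index 6 → [27, 24, 18, 10, 21, 8, 42]
  42 > parent 18 at index 2, swap → [27, 24, 42, 10, 21, 8, 18]
  42 > parent 27 at index 0, swap → [42, 24, 27, 10, 21, 8, 18]
extract-max → returns 42:
  remove root 42; move last element 18 to root → [18, 24, 27, 10, 21, 8]
  18 vs larger child 27 at index 2, swap → [27, 24, 18, 10, 21, 8]
insert 17:
  append 17 at index 6 → [27, 24, 18, 10, 21, 8, 17] (no swap needed)
extract-max → returns 27:
  remove root 27; move last element 17 to root → [17, 24, 18, 10, 21, 8]
  17 vs larger child 24 at index 1, swap → [24, 17, 18, 10, 21, 8]
  17 vs larger child 21 at index 4, swap → [24, 21, 18, 10, 17, 8]

[24, 21, 18, 10, 17, 8]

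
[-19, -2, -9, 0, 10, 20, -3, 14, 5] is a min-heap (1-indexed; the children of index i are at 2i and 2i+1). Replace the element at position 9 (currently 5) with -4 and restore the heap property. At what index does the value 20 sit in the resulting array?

6

set index 9 from 5 to -4 → [-19, -2, -9, 0, 10, 20, -3, 14, -4]
-4 < parent 0 at index 4, swap → [-19, -2, -9, -4, 10, 20, -3, 14, 0]
-4 < parent -2 at index 2, swap → [-19, -4, -9, -2, 10, 20, -3, 14, 0]
resulting array: [-19, -4, -9, -2, 10, 20, -3, 14, 0]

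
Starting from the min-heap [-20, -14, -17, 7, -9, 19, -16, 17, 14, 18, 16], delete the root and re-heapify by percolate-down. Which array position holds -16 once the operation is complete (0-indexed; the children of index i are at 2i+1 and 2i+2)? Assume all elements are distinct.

2

remove root -20; move last element 16 to root → [16, -14, -17, 7, -9, 19, -16, 17, 14, 18]
16 vs smaller child -17 at index 2, swap → [-17, -14, 16, 7, -9, 19, -16, 17, 14, 18]
16 vs smaller child -16 at index 6, swap → [-17, -14, -16, 7, -9, 19, 16, 17, 14, 18]
resulting array: [-17, -14, -16, 7, -9, 19, 16, 17, 14, 18]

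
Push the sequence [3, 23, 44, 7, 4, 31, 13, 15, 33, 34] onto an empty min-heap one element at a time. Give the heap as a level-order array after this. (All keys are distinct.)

Insert 3:
  append 3 at index 0 → [3] (no swap needed)
Insert 23:
  append 23 at index 1 → [3, 23] (no swap needed)
Insert 44:
  append 44 at index 2 → [3, 23, 44] (no swap needed)
Insert 7:
  append 7 at index 3 → [3, 23, 44, 7]
  7 < parent 23 at index 1, swap → [3, 7, 44, 23]
Insert 4:
  append 4 at index 4 → [3, 7, 44, 23, 4]
  4 < parent 7 at index 1, swap → [3, 4, 44, 23, 7]
Insert 31:
  append 31 at index 5 → [3, 4, 44, 23, 7, 31]
  31 < parent 44 at index 2, swap → [3, 4, 31, 23, 7, 44]
Insert 13:
  append 13 at index 6 → [3, 4, 31, 23, 7, 44, 13]
  13 < parent 31 at index 2, swap → [3, 4, 13, 23, 7, 44, 31]
Insert 15:
  append 15 at index 7 → [3, 4, 13, 23, 7, 44, 31, 15]
  15 < parent 23 at index 3, swap → [3, 4, 13, 15, 7, 44, 31, 23]
Insert 33:
  append 33 at index 8 → [3, 4, 13, 15, 7, 44, 31, 23, 33] (no swap needed)
Insert 34:
  append 34 at index 9 → [3, 4, 13, 15, 7, 44, 31, 23, 33, 34] (no swap needed)

[3, 4, 13, 15, 7, 44, 31, 23, 33, 34]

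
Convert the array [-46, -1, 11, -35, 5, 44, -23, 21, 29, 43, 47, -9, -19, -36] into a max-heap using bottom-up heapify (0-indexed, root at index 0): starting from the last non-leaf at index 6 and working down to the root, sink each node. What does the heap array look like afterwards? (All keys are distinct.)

[47, 43, 44, 29, 5, 11, -23, 21, -35, -1, -46, -9, -19, -36]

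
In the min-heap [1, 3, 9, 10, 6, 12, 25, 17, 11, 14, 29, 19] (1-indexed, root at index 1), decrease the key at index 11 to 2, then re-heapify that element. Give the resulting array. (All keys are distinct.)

[1, 2, 9, 10, 3, 12, 25, 17, 11, 14, 6, 19]

set index 11 from 29 to 2 → [1, 3, 9, 10, 6, 12, 25, 17, 11, 14, 2, 19]
2 < parent 6 at index 5, swap → [1, 3, 9, 10, 2, 12, 25, 17, 11, 14, 6, 19]
2 < parent 3 at index 2, swap → [1, 2, 9, 10, 3, 12, 25, 17, 11, 14, 6, 19]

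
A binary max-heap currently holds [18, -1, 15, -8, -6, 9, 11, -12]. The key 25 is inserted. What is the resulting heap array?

append 25 at index 8 → [18, -1, 15, -8, -6, 9, 11, -12, 25]
25 > parent -8 at index 3, swap → [18, -1, 15, 25, -6, 9, 11, -12, -8]
25 > parent -1 at index 1, swap → [18, 25, 15, -1, -6, 9, 11, -12, -8]
25 > parent 18 at index 0, swap → [25, 18, 15, -1, -6, 9, 11, -12, -8]

[25, 18, 15, -1, -6, 9, 11, -12, -8]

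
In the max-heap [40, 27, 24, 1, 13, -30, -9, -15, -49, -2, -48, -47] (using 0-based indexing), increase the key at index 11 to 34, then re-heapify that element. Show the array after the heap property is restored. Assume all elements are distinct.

set index 11 from -47 to 34 → [40, 27, 24, 1, 13, -30, -9, -15, -49, -2, -48, 34]
34 > parent -30 at index 5, swap → [40, 27, 24, 1, 13, 34, -9, -15, -49, -2, -48, -30]
34 > parent 24 at index 2, swap → [40, 27, 34, 1, 13, 24, -9, -15, -49, -2, -48, -30]

[40, 27, 34, 1, 13, 24, -9, -15, -49, -2, -48, -30]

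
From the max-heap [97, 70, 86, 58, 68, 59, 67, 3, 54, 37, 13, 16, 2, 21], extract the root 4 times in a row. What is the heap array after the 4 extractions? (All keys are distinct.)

[67, 58, 59, 54, 37, 13, 21, 3, 16, 2]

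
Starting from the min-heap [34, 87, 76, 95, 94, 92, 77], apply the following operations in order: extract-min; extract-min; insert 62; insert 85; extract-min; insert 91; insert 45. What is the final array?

[45, 77, 85, 87, 94, 92, 91, 95]

extract-min → returns 34:
  remove root 34; move last element 77 to root → [77, 87, 76, 95, 94, 92]
  77 vs smaller child 76 at index 2, swap → [76, 87, 77, 95, 94, 92]
extract-min → returns 76:
  remove root 76; move last element 92 to root → [92, 87, 77, 95, 94]
  92 vs smaller child 77 at index 2, swap → [77, 87, 92, 95, 94]
insert 62:
  append 62 at index 5 → [77, 87, 92, 95, 94, 62]
  62 < parent 92 at index 2, swap → [77, 87, 62, 95, 94, 92]
  62 < parent 77 at index 0, swap → [62, 87, 77, 95, 94, 92]
insert 85:
  append 85 at index 6 → [62, 87, 77, 95, 94, 92, 85] (no swap needed)
extract-min → returns 62:
  remove root 62; move last element 85 to root → [85, 87, 77, 95, 94, 92]
  85 vs smaller child 77 at index 2, swap → [77, 87, 85, 95, 94, 92]
insert 91:
  append 91 at index 6 → [77, 87, 85, 95, 94, 92, 91] (no swap needed)
insert 45:
  append 45 at index 7 → [77, 87, 85, 95, 94, 92, 91, 45]
  45 < parent 95 at index 3, swap → [77, 87, 85, 45, 94, 92, 91, 95]
  45 < parent 87 at index 1, swap → [77, 45, 85, 87, 94, 92, 91, 95]
  45 < parent 77 at index 0, swap → [45, 77, 85, 87, 94, 92, 91, 95]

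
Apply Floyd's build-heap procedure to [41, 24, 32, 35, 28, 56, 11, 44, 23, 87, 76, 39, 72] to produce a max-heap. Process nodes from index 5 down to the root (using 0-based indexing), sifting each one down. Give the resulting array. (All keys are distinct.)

sift down from index 5:
  56 vs larger child 72 at index 12, swap → [41, 24, 32, 35, 28, 72, 11, 44, 23, 87, 76, 39, 56]
sift down from index 4:
  28 vs larger child 87 at index 9, swap → [41, 24, 32, 35, 87, 72, 11, 44, 23, 28, 76, 39, 56]
sift down from index 3:
  35 vs larger child 44 at index 7, swap → [41, 24, 32, 44, 87, 72, 11, 35, 23, 28, 76, 39, 56]
sift down from index 2:
  32 vs larger child 72 at index 5, swap → [41, 24, 72, 44, 87, 32, 11, 35, 23, 28, 76, 39, 56]
  32 vs larger child 56 at index 12, swap → [41, 24, 72, 44, 87, 56, 11, 35, 23, 28, 76, 39, 32]
sift down from index 1:
  24 vs larger child 87 at index 4, swap → [41, 87, 72, 44, 24, 56, 11, 35, 23, 28, 76, 39, 32]
  24 vs larger child 76 at index 10, swap → [41, 87, 72, 44, 76, 56, 11, 35, 23, 28, 24, 39, 32]
sift down from index 0:
  41 vs larger child 87 at index 1, swap → [87, 41, 72, 44, 76, 56, 11, 35, 23, 28, 24, 39, 32]
  41 vs larger child 76 at index 4, swap → [87, 76, 72, 44, 41, 56, 11, 35, 23, 28, 24, 39, 32]

[87, 76, 72, 44, 41, 56, 11, 35, 23, 28, 24, 39, 32]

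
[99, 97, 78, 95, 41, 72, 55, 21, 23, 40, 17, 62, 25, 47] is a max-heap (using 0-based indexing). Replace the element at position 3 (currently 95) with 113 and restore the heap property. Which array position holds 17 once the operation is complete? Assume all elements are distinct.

set index 3 from 95 to 113 → [99, 97, 78, 113, 41, 72, 55, 21, 23, 40, 17, 62, 25, 47]
113 > parent 97 at index 1, swap → [99, 113, 78, 97, 41, 72, 55, 21, 23, 40, 17, 62, 25, 47]
113 > parent 99 at index 0, swap → [113, 99, 78, 97, 41, 72, 55, 21, 23, 40, 17, 62, 25, 47]
resulting array: [113, 99, 78, 97, 41, 72, 55, 21, 23, 40, 17, 62, 25, 47]

10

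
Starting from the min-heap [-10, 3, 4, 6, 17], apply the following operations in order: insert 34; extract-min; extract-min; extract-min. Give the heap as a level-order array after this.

insert 34:
  append 34 at index 5 → [-10, 3, 4, 6, 17, 34] (no swap needed)
extract-min → returns -10:
  remove root -10; move last element 34 to root → [34, 3, 4, 6, 17]
  34 vs smaller child 3 at index 1, swap → [3, 34, 4, 6, 17]
  34 vs smaller child 6 at index 3, swap → [3, 6, 4, 34, 17]
extract-min → returns 3:
  remove root 3; move last element 17 to root → [17, 6, 4, 34]
  17 vs smaller child 4 at index 2, swap → [4, 6, 17, 34]
extract-min → returns 4:
  remove root 4; move last element 34 to root → [34, 6, 17]
  34 vs smaller child 6 at index 1, swap → [6, 34, 17]

[6, 34, 17]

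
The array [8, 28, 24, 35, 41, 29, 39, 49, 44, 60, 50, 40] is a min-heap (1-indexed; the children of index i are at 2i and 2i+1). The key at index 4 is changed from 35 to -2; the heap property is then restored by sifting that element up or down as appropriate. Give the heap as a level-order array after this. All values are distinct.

set index 4 from 35 to -2 → [8, 28, 24, -2, 41, 29, 39, 49, 44, 60, 50, 40]
-2 < parent 28 at index 2, swap → [8, -2, 24, 28, 41, 29, 39, 49, 44, 60, 50, 40]
-2 < parent 8 at index 1, swap → [-2, 8, 24, 28, 41, 29, 39, 49, 44, 60, 50, 40]

[-2, 8, 24, 28, 41, 29, 39, 49, 44, 60, 50, 40]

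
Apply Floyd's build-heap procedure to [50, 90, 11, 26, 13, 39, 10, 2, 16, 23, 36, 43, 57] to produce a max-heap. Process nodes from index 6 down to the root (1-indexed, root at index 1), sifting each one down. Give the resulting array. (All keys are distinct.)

sift down from index 6:
  39 vs larger child 57 at index 13, swap → [50, 90, 11, 26, 13, 57, 10, 2, 16, 23, 36, 43, 39]
sift down from index 5:
  13 vs larger child 36 at index 11, swap → [50, 90, 11, 26, 36, 57, 10, 2, 16, 23, 13, 43, 39]
sift down from index 4: already satisfies heap property
sift down from index 3:
  11 vs larger child 57 at index 6, swap → [50, 90, 57, 26, 36, 11, 10, 2, 16, 23, 13, 43, 39]
  11 vs larger child 43 at index 12, swap → [50, 90, 57, 26, 36, 43, 10, 2, 16, 23, 13, 11, 39]
sift down from index 2: already satisfies heap property
sift down from index 1:
  50 vs larger child 90 at index 2, swap → [90, 50, 57, 26, 36, 43, 10, 2, 16, 23, 13, 11, 39]

[90, 50, 57, 26, 36, 43, 10, 2, 16, 23, 13, 11, 39]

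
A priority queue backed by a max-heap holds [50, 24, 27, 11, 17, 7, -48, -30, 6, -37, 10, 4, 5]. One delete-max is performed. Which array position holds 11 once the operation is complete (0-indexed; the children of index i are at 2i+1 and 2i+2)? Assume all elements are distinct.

3

remove root 50; move last element 5 to root → [5, 24, 27, 11, 17, 7, -48, -30, 6, -37, 10, 4]
5 vs larger child 27 at index 2, swap → [27, 24, 5, 11, 17, 7, -48, -30, 6, -37, 10, 4]
5 vs larger child 7 at index 5, swap → [27, 24, 7, 11, 17, 5, -48, -30, 6, -37, 10, 4]
resulting array: [27, 24, 7, 11, 17, 5, -48, -30, 6, -37, 10, 4]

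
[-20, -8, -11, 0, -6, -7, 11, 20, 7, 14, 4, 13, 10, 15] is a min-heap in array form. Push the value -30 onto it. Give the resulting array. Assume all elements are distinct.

append -30 at index 14 → [-20, -8, -11, 0, -6, -7, 11, 20, 7, 14, 4, 13, 10, 15, -30]
-30 < parent 11 at index 6, swap → [-20, -8, -11, 0, -6, -7, -30, 20, 7, 14, 4, 13, 10, 15, 11]
-30 < parent -11 at index 2, swap → [-20, -8, -30, 0, -6, -7, -11, 20, 7, 14, 4, 13, 10, 15, 11]
-30 < parent -20 at index 0, swap → [-30, -8, -20, 0, -6, -7, -11, 20, 7, 14, 4, 13, 10, 15, 11]

[-30, -8, -20, 0, -6, -7, -11, 20, 7, 14, 4, 13, 10, 15, 11]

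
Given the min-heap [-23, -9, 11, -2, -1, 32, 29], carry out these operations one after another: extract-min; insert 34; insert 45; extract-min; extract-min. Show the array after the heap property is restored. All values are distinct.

[-1, 29, 11, 34, 45, 32]

extract-min → returns -23:
  remove root -23; move last element 29 to root → [29, -9, 11, -2, -1, 32]
  29 vs smaller child -9 at index 1, swap → [-9, 29, 11, -2, -1, 32]
  29 vs smaller child -2 at index 3, swap → [-9, -2, 11, 29, -1, 32]
insert 34:
  append 34 at index 6 → [-9, -2, 11, 29, -1, 32, 34] (no swap needed)
insert 45:
  append 45 at index 7 → [-9, -2, 11, 29, -1, 32, 34, 45] (no swap needed)
extract-min → returns -9:
  remove root -9; move last element 45 to root → [45, -2, 11, 29, -1, 32, 34]
  45 vs smaller child -2 at index 1, swap → [-2, 45, 11, 29, -1, 32, 34]
  45 vs smaller child -1 at index 4, swap → [-2, -1, 11, 29, 45, 32, 34]
extract-min → returns -2:
  remove root -2; move last element 34 to root → [34, -1, 11, 29, 45, 32]
  34 vs smaller child -1 at index 1, swap → [-1, 34, 11, 29, 45, 32]
  34 vs smaller child 29 at index 3, swap → [-1, 29, 11, 34, 45, 32]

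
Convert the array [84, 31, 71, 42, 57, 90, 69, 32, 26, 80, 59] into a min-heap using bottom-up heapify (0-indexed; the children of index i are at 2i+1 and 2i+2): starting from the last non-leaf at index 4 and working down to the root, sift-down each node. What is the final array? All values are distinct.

sift down from index 4: already satisfies heap property
sift down from index 3:
  42 vs smaller child 26 at index 8, swap → [84, 31, 71, 26, 57, 90, 69, 32, 42, 80, 59]
sift down from index 2:
  71 vs smaller child 69 at index 6, swap → [84, 31, 69, 26, 57, 90, 71, 32, 42, 80, 59]
sift down from index 1:
  31 vs smaller child 26 at index 3, swap → [84, 26, 69, 31, 57, 90, 71, 32, 42, 80, 59]
sift down from index 0:
  84 vs smaller child 26 at index 1, swap → [26, 84, 69, 31, 57, 90, 71, 32, 42, 80, 59]
  84 vs smaller child 31 at index 3, swap → [26, 31, 69, 84, 57, 90, 71, 32, 42, 80, 59]
  84 vs smaller child 32 at index 7, swap → [26, 31, 69, 32, 57, 90, 71, 84, 42, 80, 59]

[26, 31, 69, 32, 57, 90, 71, 84, 42, 80, 59]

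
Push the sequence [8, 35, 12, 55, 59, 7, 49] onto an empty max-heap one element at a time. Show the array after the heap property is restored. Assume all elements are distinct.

Insert 8:
  append 8 at index 0 → [8] (no swap needed)
Insert 35:
  append 35 at index 1 → [8, 35]
  35 > parent 8 at index 0, swap → [35, 8]
Insert 12:
  append 12 at index 2 → [35, 8, 12] (no swap needed)
Insert 55:
  append 55 at index 3 → [35, 8, 12, 55]
  55 > parent 8 at index 1, swap → [35, 55, 12, 8]
  55 > parent 35 at index 0, swap → [55, 35, 12, 8]
Insert 59:
  append 59 at index 4 → [55, 35, 12, 8, 59]
  59 > parent 35 at index 1, swap → [55, 59, 12, 8, 35]
  59 > parent 55 at index 0, swap → [59, 55, 12, 8, 35]
Insert 7:
  append 7 at index 5 → [59, 55, 12, 8, 35, 7] (no swap needed)
Insert 49:
  append 49 at index 6 → [59, 55, 12, 8, 35, 7, 49]
  49 > parent 12 at index 2, swap → [59, 55, 49, 8, 35, 7, 12]

[59, 55, 49, 8, 35, 7, 12]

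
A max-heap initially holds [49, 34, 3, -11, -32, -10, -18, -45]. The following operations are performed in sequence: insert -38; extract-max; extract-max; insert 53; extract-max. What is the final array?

insert -38:
  append -38 at index 8 → [49, 34, 3, -11, -32, -10, -18, -45, -38] (no swap needed)
extract-max → returns 49:
  remove root 49; move last element -38 to root → [-38, 34, 3, -11, -32, -10, -18, -45]
  -38 vs larger child 34 at index 1, swap → [34, -38, 3, -11, -32, -10, -18, -45]
  -38 vs larger child -11 at index 3, swap → [34, -11, 3, -38, -32, -10, -18, -45]
extract-max → returns 34:
  remove root 34; move last element -45 to root → [-45, -11, 3, -38, -32, -10, -18]
  -45 vs larger child 3 at index 2, swap → [3, -11, -45, -38, -32, -10, -18]
  -45 vs larger child -10 at index 5, swap → [3, -11, -10, -38, -32, -45, -18]
insert 53:
  append 53 at index 7 → [3, -11, -10, -38, -32, -45, -18, 53]
  53 > parent -38 at index 3, swap → [3, -11, -10, 53, -32, -45, -18, -38]
  53 > parent -11 at index 1, swap → [3, 53, -10, -11, -32, -45, -18, -38]
  53 > parent 3 at index 0, swap → [53, 3, -10, -11, -32, -45, -18, -38]
extract-max → returns 53:
  remove root 53; move last element -38 to root → [-38, 3, -10, -11, -32, -45, -18]
  -38 vs larger child 3 at index 1, swap → [3, -38, -10, -11, -32, -45, -18]
  -38 vs larger child -11 at index 3, swap → [3, -11, -10, -38, -32, -45, -18]

[3, -11, -10, -38, -32, -45, -18]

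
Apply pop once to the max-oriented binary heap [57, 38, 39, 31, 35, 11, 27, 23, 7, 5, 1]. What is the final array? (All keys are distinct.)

remove root 57; move last element 1 to root → [1, 38, 39, 31, 35, 11, 27, 23, 7, 5]
1 vs larger child 39 at index 2, swap → [39, 38, 1, 31, 35, 11, 27, 23, 7, 5]
1 vs larger child 27 at index 6, swap → [39, 38, 27, 31, 35, 11, 1, 23, 7, 5]

[39, 38, 27, 31, 35, 11, 1, 23, 7, 5]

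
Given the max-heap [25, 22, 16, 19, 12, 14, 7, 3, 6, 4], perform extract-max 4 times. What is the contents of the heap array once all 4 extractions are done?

[14, 12, 7, 6, 4, 3]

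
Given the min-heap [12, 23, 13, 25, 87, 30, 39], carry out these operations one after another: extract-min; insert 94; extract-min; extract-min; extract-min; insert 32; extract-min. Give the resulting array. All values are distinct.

[32, 39, 87, 94]

extract-min → returns 12:
  remove root 12; move last element 39 to root → [39, 23, 13, 25, 87, 30]
  39 vs smaller child 13 at index 2, swap → [13, 23, 39, 25, 87, 30]
  39 vs only child 30 at index 5, swap → [13, 23, 30, 25, 87, 39]
insert 94:
  append 94 at index 6 → [13, 23, 30, 25, 87, 39, 94] (no swap needed)
extract-min → returns 13:
  remove root 13; move last element 94 to root → [94, 23, 30, 25, 87, 39]
  94 vs smaller child 23 at index 1, swap → [23, 94, 30, 25, 87, 39]
  94 vs smaller child 25 at index 3, swap → [23, 25, 30, 94, 87, 39]
extract-min → returns 23:
  remove root 23; move last element 39 to root → [39, 25, 30, 94, 87]
  39 vs smaller child 25 at index 1, swap → [25, 39, 30, 94, 87]
extract-min → returns 25:
  remove root 25; move last element 87 to root → [87, 39, 30, 94]
  87 vs smaller child 30 at index 2, swap → [30, 39, 87, 94]
insert 32:
  append 32 at index 4 → [30, 39, 87, 94, 32]
  32 < parent 39 at index 1, swap → [30, 32, 87, 94, 39]
extract-min → returns 30:
  remove root 30; move last element 39 to root → [39, 32, 87, 94]
  39 vs smaller child 32 at index 1, swap → [32, 39, 87, 94]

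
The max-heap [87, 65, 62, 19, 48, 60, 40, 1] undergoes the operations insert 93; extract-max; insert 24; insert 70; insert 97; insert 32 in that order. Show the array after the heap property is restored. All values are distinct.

[97, 87, 62, 24, 70, 60, 40, 1, 19, 48, 65, 32]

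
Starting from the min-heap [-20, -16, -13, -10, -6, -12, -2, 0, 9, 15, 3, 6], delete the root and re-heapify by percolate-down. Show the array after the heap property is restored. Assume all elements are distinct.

remove root -20; move last element 6 to root → [6, -16, -13, -10, -6, -12, -2, 0, 9, 15, 3]
6 vs smaller child -16 at index 1, swap → [-16, 6, -13, -10, -6, -12, -2, 0, 9, 15, 3]
6 vs smaller child -10 at index 3, swap → [-16, -10, -13, 6, -6, -12, -2, 0, 9, 15, 3]
6 vs smaller child 0 at index 7, swap → [-16, -10, -13, 0, -6, -12, -2, 6, 9, 15, 3]

[-16, -10, -13, 0, -6, -12, -2, 6, 9, 15, 3]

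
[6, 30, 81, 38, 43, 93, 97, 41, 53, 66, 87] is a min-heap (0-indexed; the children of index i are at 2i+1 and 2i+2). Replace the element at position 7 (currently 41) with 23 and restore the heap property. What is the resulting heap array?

[6, 23, 81, 30, 43, 93, 97, 38, 53, 66, 87]

set index 7 from 41 to 23 → [6, 30, 81, 38, 43, 93, 97, 23, 53, 66, 87]
23 < parent 38 at index 3, swap → [6, 30, 81, 23, 43, 93, 97, 38, 53, 66, 87]
23 < parent 30 at index 1, swap → [6, 23, 81, 30, 43, 93, 97, 38, 53, 66, 87]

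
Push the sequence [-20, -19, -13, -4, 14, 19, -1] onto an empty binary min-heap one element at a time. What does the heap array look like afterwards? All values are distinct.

[-20, -19, -13, -4, 14, 19, -1]

Insert -20:
  append -20 at index 0 → [-20] (no swap needed)
Insert -19:
  append -19 at index 1 → [-20, -19] (no swap needed)
Insert -13:
  append -13 at index 2 → [-20, -19, -13] (no swap needed)
Insert -4:
  append -4 at index 3 → [-20, -19, -13, -4] (no swap needed)
Insert 14:
  append 14 at index 4 → [-20, -19, -13, -4, 14] (no swap needed)
Insert 19:
  append 19 at index 5 → [-20, -19, -13, -4, 14, 19] (no swap needed)
Insert -1:
  append -1 at index 6 → [-20, -19, -13, -4, 14, 19, -1] (no swap needed)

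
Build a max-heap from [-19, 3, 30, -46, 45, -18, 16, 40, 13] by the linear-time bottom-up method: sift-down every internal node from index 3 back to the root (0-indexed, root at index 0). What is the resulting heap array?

[45, 40, 30, 13, 3, -18, 16, -46, -19]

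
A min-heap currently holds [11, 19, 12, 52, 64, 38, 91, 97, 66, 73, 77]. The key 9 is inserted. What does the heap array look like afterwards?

append 9 at index 11 → [11, 19, 12, 52, 64, 38, 91, 97, 66, 73, 77, 9]
9 < parent 38 at index 5, swap → [11, 19, 12, 52, 64, 9, 91, 97, 66, 73, 77, 38]
9 < parent 12 at index 2, swap → [11, 19, 9, 52, 64, 12, 91, 97, 66, 73, 77, 38]
9 < parent 11 at index 0, swap → [9, 19, 11, 52, 64, 12, 91, 97, 66, 73, 77, 38]

[9, 19, 11, 52, 64, 12, 91, 97, 66, 73, 77, 38]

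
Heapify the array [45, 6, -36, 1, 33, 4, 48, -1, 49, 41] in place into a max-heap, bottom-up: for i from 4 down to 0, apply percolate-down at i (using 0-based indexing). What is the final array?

[49, 45, 48, 6, 41, 4, -36, -1, 1, 33]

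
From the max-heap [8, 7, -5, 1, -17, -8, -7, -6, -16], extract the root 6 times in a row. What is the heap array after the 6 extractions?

[-8, -16, -17]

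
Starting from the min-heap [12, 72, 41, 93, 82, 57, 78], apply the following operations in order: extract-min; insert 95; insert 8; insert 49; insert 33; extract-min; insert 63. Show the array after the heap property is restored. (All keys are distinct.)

[33, 41, 57, 49, 63, 78, 95, 93, 72, 82]

extract-min → returns 12:
  remove root 12; move last element 78 to root → [78, 72, 41, 93, 82, 57]
  78 vs smaller child 41 at index 2, swap → [41, 72, 78, 93, 82, 57]
  78 vs only child 57 at index 5, swap → [41, 72, 57, 93, 82, 78]
insert 95:
  append 95 at index 6 → [41, 72, 57, 93, 82, 78, 95] (no swap needed)
insert 8:
  append 8 at index 7 → [41, 72, 57, 93, 82, 78, 95, 8]
  8 < parent 93 at index 3, swap → [41, 72, 57, 8, 82, 78, 95, 93]
  8 < parent 72 at index 1, swap → [41, 8, 57, 72, 82, 78, 95, 93]
  8 < parent 41 at index 0, swap → [8, 41, 57, 72, 82, 78, 95, 93]
insert 49:
  append 49 at index 8 → [8, 41, 57, 72, 82, 78, 95, 93, 49]
  49 < parent 72 at index 3, swap → [8, 41, 57, 49, 82, 78, 95, 93, 72]
insert 33:
  append 33 at index 9 → [8, 41, 57, 49, 82, 78, 95, 93, 72, 33]
  33 < parent 82 at index 4, swap → [8, 41, 57, 49, 33, 78, 95, 93, 72, 82]
  33 < parent 41 at index 1, swap → [8, 33, 57, 49, 41, 78, 95, 93, 72, 82]
extract-min → returns 8:
  remove root 8; move last element 82 to root → [82, 33, 57, 49, 41, 78, 95, 93, 72]
  82 vs smaller child 33 at index 1, swap → [33, 82, 57, 49, 41, 78, 95, 93, 72]
  82 vs smaller child 41 at index 4, swap → [33, 41, 57, 49, 82, 78, 95, 93, 72]
insert 63:
  append 63 at index 9 → [33, 41, 57, 49, 82, 78, 95, 93, 72, 63]
  63 < parent 82 at index 4, swap → [33, 41, 57, 49, 63, 78, 95, 93, 72, 82]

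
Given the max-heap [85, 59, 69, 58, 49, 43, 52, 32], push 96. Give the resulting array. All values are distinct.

[96, 85, 69, 59, 49, 43, 52, 32, 58]

append 96 at index 8 → [85, 59, 69, 58, 49, 43, 52, 32, 96]
96 > parent 58 at index 3, swap → [85, 59, 69, 96, 49, 43, 52, 32, 58]
96 > parent 59 at index 1, swap → [85, 96, 69, 59, 49, 43, 52, 32, 58]
96 > parent 85 at index 0, swap → [96, 85, 69, 59, 49, 43, 52, 32, 58]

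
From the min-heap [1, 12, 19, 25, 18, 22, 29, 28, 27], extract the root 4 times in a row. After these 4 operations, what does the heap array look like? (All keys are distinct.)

[22, 25, 29, 28, 27]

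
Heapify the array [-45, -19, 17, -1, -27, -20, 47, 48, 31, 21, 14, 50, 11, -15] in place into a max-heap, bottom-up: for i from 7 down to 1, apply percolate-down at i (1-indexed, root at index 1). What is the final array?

[50, 48, 47, 31, 21, 17, -15, -1, -19, -27, 14, -20, 11, -45]

sift down from index 7: already satisfies heap property
sift down from index 6:
  -20 vs larger child 50 at index 12, swap → [-45, -19, 17, -1, -27, 50, 47, 48, 31, 21, 14, -20, 11, -15]
sift down from index 5:
  -27 vs larger child 21 at index 10, swap → [-45, -19, 17, -1, 21, 50, 47, 48, 31, -27, 14, -20, 11, -15]
sift down from index 4:
  -1 vs larger child 48 at index 8, swap → [-45, -19, 17, 48, 21, 50, 47, -1, 31, -27, 14, -20, 11, -15]
sift down from index 3:
  17 vs larger child 50 at index 6, swap → [-45, -19, 50, 48, 21, 17, 47, -1, 31, -27, 14, -20, 11, -15]
sift down from index 2:
  -19 vs larger child 48 at index 4, swap → [-45, 48, 50, -19, 21, 17, 47, -1, 31, -27, 14, -20, 11, -15]
  -19 vs larger child 31 at index 9, swap → [-45, 48, 50, 31, 21, 17, 47, -1, -19, -27, 14, -20, 11, -15]
sift down from index 1:
  -45 vs larger child 50 at index 3, swap → [50, 48, -45, 31, 21, 17, 47, -1, -19, -27, 14, -20, 11, -15]
  -45 vs larger child 47 at index 7, swap → [50, 48, 47, 31, 21, 17, -45, -1, -19, -27, 14, -20, 11, -15]
  -45 vs only child -15 at index 14, swap → [50, 48, 47, 31, 21, 17, -15, -1, -19, -27, 14, -20, 11, -45]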